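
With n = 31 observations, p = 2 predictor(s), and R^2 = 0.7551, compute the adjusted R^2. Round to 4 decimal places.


Using the formula:
(1 - 0.7551) = 0.2449.
Multiply by 30/28: 0.2449 * 30 = 7.3470, then 7.3470 / 28 = 0.2624.
Adj R^2 = 1 - 0.2624 = 0.7376.

0.7376


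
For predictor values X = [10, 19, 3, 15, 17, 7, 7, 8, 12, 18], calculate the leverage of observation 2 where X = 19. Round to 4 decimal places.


Compute xbar = 11.6000 with n = 10 observations.
SXX = 268.4000.
Leverage = 1/10 + (19 - 11.6000)^2/268.4000 = 0.3040.

0.3040


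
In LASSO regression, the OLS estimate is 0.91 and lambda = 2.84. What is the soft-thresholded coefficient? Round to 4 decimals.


|beta_OLS| = 0.91.
lambda = 2.84.
Since |beta| <= lambda, the coefficient is set to 0.
Result = 0.0000.

0.0000


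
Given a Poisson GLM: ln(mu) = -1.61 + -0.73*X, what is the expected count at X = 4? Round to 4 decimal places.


Compute eta = -1.61 + -0.73 * 4 = -4.5300.
Apply inverse link: mu = e^-4.5300 = 0.0108.

0.0108


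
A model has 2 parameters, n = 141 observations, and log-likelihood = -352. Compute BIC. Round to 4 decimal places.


Compute k*ln(n) = 2*ln(141) = 2*4.948760 = 9.897520.
Then -2*loglik = 704.
BIC = 9.897520 + 704 = 713.897520, which rounds to 713.8975.

713.8975


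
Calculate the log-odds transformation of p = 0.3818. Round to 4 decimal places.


The odds are p/(1-p) = 0.3818 / 0.6182 = 0.6176.
logit(p) = ln(0.6176) = -0.4819.

-0.4819


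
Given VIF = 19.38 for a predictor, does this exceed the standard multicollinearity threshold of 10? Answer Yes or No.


Compare VIF = 19.38 to the threshold of 10.
19.38 >= 10, so the answer is Yes.

Yes


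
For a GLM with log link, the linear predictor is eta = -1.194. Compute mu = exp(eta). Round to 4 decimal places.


Apply the inverse link:
mu = e^-1.194 = 0.3030.

0.3030


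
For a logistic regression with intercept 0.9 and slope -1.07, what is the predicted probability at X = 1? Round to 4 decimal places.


z = 0.9 + -1.07 * 1 = -0.1700.
Sigmoid: P = 1 / (1 + exp(0.1700)) = 0.4576.

0.4576


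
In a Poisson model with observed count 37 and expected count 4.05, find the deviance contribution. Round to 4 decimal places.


y/mu = 37/4.05 = 9.135802 (approx.), and ln(37/4.05) = 2.212201.
y * ln(y/mu) = 37 * 2.212201 = 81.851437.
y - mu = 32.95.
D = 2 * (81.851437 - 32.95) = 97.802874, which rounds to 97.8029.

97.8029


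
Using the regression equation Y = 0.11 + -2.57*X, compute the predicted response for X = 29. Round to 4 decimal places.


Substitute X = 29 into the equation:
Y = 0.11 + -2.57 * 29 = 0.11 + -74.5300 = -74.4200.

-74.4200


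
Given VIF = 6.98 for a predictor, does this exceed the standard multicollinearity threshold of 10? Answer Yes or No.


The threshold is 10.
VIF = 6.98 is < 10.
Multicollinearity indication: No.

No


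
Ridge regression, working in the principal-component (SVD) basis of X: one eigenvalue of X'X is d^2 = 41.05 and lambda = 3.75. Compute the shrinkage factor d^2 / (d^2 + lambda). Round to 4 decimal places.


d^2 + lambda = 41.05 + 3.75 = 44.8000.
Shrinkage factor = 41.05/44.8000 = 0.9163.

0.9163


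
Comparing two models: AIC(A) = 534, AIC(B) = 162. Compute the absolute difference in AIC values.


|AIC_A - AIC_B| = |534 - 162| = 372.
Model B is preferred (lower AIC).

372


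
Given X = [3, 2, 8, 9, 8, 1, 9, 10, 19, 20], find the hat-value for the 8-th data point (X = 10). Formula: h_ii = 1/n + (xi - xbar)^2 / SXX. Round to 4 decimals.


n = 10, xbar = 8.9000.
SXX = sum((xi - xbar)^2) = 372.9000.
h = 1/10 + (10 - 8.9000)^2 / 372.9000 = 0.1032.

0.1032


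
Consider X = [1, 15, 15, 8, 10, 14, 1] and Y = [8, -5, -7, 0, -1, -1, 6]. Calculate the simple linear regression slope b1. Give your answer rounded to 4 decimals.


The sample means are xbar = 9.1429 and ybar = 0.0000.
Compute S_xx = 226.8571 and S_xy = -190.0000.
Slope b1 = S_xy / S_xx = -190.0000 / 226.8571 = -0.8375.

-0.8375


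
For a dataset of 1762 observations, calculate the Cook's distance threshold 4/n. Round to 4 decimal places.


Using the rule of thumb:
Threshold = 4 / 1762 = 0.0023.

0.0023


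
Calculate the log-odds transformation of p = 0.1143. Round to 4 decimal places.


1 - p = 0.8857.
p/(1-p) = 0.1291.
logit = ln(0.1291) = -2.0476.

-2.0476


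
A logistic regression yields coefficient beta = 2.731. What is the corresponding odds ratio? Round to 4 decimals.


Odds ratio = exp(beta) = exp(2.731).
= 15.3482.

15.3482


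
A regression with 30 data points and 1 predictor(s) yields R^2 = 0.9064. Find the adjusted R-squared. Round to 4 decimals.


Plug in: Adj R^2 = 1 - (1 - 0.9064) * 29/28.
= 1 - 0.0936 * 29/28
= 1 - 2.7144 / 28
= 1 - 0.0969 = 0.9031.

0.9031


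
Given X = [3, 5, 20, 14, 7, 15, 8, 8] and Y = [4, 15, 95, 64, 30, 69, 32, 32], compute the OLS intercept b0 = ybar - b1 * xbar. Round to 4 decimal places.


First find the slope: b1 = 5.3017.
Means: xbar = 10.0000, ybar = 42.6250.
b0 = ybar - b1 * xbar = 42.6250 - 5.3017 * 10.0000 = -10.3922.

-10.3922


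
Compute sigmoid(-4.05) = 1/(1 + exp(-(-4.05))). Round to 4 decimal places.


exp(4.0500) = 57.3975.
1 + exp(-z) = 58.3975.
sigmoid = 1/58.3975 = 0.0171.

0.0171


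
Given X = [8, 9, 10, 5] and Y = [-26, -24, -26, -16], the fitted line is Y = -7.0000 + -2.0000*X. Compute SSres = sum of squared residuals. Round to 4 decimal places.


For each point, residual = actual - predicted.
Residuals: [-3.0000, 1.0000, 1.0000, 1.0000].
Sum of squared residuals = 12.0000.

12.0000


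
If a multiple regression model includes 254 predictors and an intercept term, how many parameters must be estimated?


Each predictor gets one coefficient, plus one intercept.
Total parameters = 254 + 1 = 255.

255


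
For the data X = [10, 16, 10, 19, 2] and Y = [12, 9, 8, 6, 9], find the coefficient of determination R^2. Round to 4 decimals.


Fit the OLS line: b0 = 10.5047, b1 = -0.1495.
SSres = 14.9720.
SStot = 18.8000.
R^2 = 1 - 14.9720/18.8000 = 0.2036.

0.2036


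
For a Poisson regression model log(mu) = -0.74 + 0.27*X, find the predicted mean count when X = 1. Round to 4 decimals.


eta = -0.74 + 0.27 * 1 = -0.4700.
mu = exp(-0.4700) = 0.6250.

0.6250


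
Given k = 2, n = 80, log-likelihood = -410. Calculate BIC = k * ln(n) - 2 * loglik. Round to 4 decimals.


k * ln(n) = 2 * ln(80) = 2 * 4.382027 = 8.764054.
-2 * loglik = -2 * (-410) = 820.
BIC = 8.764054 + 820 = 828.764054, which rounds to 828.7641.

828.7641


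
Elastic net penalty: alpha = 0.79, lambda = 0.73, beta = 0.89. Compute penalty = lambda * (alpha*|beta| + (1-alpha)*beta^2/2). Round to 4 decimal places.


alpha * |beta| = 0.79 * 0.89 = 0.7031.
(1-alpha) * beta^2/2 = 0.21 * 0.7921/2 = 0.0832.
Total = 0.73 * (0.7031 + 0.0832) = 0.5740.

0.5740


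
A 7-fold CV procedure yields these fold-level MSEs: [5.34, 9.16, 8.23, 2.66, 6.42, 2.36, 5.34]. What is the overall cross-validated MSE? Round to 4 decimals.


Sum of fold MSEs = 39.5100.
Average = 39.5100 / 7 = 5.6443.

5.6443


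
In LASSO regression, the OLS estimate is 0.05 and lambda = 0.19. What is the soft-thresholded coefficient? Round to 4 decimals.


Check: |0.05| = 0.05 vs lambda = 0.19.
Since |beta| <= lambda, the coefficient is set to 0.
Soft-thresholded coefficient = 0.0000.

0.0000


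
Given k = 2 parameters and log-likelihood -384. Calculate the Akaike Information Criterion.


Compute:
2k = 2*2 = 4.
-2*loglik = -2*(-384) = 768.
AIC = 4 + 768 = 772.

772


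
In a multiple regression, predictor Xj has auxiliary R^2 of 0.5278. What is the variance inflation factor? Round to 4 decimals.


VIF = 1 / (1 - 0.5278).
= 1 / 0.4722 = 2.1177.

2.1177


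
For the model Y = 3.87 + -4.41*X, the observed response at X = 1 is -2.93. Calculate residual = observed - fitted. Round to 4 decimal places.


Predicted = 3.87 + -4.41 * 1 = -0.5400.
Residual = -2.93 - -0.5400 = -2.3900.

-2.3900


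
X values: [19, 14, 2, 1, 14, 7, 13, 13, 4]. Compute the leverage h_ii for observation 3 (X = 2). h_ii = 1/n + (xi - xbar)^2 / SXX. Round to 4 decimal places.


Mean of X: xbar = 9.6667.
SXX = 320.0000.
For X = 2: h = 1/9 + (2 - 9.6667)^2/320.0000 = 0.2948.

0.2948


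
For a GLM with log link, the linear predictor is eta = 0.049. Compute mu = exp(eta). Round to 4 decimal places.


mu = exp(eta) = exp(0.049).
= 1.0502.

1.0502


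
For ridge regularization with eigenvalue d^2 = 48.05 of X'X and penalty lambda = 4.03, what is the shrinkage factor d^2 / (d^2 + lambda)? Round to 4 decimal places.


Compute the denominator: 48.05 + 4.03 = 52.0800.
Shrinkage factor = 48.05 / 52.0800 = 0.9226.

0.9226


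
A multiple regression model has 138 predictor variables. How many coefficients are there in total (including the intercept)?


Each predictor gets one coefficient, plus one intercept.
Total parameters = 138 + 1 = 139.

139


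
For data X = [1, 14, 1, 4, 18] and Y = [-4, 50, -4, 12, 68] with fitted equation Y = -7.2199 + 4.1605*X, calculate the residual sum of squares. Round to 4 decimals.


Predicted values from Y = -7.2199 + 4.1605*X.
Residuals: [-0.9406, -1.0271, -0.9406, 2.5779, 0.3309].
SSres = 9.5795.

9.5795


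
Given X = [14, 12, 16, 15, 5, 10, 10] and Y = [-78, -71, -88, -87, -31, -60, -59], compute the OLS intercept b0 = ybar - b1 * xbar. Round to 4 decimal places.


Compute b1 = -5.2609 from the OLS formula.
With xbar = 11.7143 and ybar = -67.7143, the intercept is:
b0 = -67.7143 - -5.2609 * 11.7143 = -6.0870.

-6.0870


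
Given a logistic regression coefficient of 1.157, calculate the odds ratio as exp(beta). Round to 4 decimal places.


Odds ratio = exp(beta) = exp(1.157).
= 3.1804.

3.1804


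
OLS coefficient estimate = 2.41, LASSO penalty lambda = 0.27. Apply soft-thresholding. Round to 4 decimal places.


Check: |2.41| = 2.41 vs lambda = 0.27.
Since |beta| > lambda, coefficient = sign(beta)*(|beta| - lambda) = 2.1400.
Soft-thresholded coefficient = 2.1400.

2.1400


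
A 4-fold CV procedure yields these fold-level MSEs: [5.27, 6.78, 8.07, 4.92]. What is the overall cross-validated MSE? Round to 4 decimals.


Total MSE across folds = 25.0400.
CV-MSE = 25.0400/4 = 6.2600.

6.2600


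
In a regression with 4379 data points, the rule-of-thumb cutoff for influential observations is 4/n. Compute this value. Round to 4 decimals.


Using the rule of thumb:
Threshold = 4 / 4379 = 0.0009.

0.0009


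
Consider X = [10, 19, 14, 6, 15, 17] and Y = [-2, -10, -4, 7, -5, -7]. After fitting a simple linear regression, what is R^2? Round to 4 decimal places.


After computing the OLS fit (b0=12.4978, b1=-1.1850):
SSres = 10.1145, SStot = 169.5000.
R^2 = 1 - 10.1145/169.5000 = 0.9403.

0.9403


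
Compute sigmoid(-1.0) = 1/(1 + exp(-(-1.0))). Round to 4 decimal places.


exp(1.0000) = 2.7183.
1 + exp(-z) = 3.7183.
sigmoid = 1/3.7183 = 0.2689.

0.2689


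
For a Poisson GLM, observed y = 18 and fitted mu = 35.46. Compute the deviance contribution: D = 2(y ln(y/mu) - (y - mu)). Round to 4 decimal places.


y/mu = 18/35.46 = 0.507614 (approx.), and ln(18/35.46) = -0.678034.
y * ln(y/mu) = 18 * -0.678034 = -12.204612.
y - mu = -17.46.
D = 2 * (-12.204612 - -17.46) = 10.510776, which rounds to 10.5108.

10.5108


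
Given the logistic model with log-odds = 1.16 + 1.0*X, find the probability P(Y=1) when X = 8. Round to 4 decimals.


Compute z = 1.16 + (1.0)(8) = 9.1600.
exp(-z) = 0.0001.
P = 1/(1 + 0.0001) = 0.9999.

0.9999


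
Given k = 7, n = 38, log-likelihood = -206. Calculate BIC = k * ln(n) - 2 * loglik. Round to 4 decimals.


ln(38) = 3.637586.
k * ln(n) = 7 * 3.637586 = 25.463102.
-2L = 412.
BIC = 25.463102 + 412 = 437.463102, which rounds to 437.4631.

437.4631


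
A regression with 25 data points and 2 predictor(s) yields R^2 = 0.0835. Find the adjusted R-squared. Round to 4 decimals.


Using the formula:
(1 - 0.0835) = 0.9165.
Multiply by 24/22: 0.9165 * 24 = 21.9960, then 21.9960 / 22 = 0.9998.
Adj R^2 = 1 - 0.9998 = 0.0002.

0.0002


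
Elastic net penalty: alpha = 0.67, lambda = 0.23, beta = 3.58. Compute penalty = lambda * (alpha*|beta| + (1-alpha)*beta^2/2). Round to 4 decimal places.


L1 component = 0.67 * |3.58| = 2.3986.
L2 component = 0.33 * 3.58^2 / 2 = 2.1147.
Penalty = 0.23 * (2.3986 + 2.1147) = 0.23 * 4.5133 = 1.0381.

1.0381


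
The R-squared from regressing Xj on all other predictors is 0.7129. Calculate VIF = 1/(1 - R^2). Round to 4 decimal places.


VIF = 1 / (1 - 0.7129).
= 1 / 0.2871 = 3.4831.

3.4831


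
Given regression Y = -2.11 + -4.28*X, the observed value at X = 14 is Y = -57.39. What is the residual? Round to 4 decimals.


Fitted value at X = 14 is yhat = -2.11 + -4.28*14 = -62.0300.
Residual = -57.39 - -62.0300 = 4.6400.

4.6400


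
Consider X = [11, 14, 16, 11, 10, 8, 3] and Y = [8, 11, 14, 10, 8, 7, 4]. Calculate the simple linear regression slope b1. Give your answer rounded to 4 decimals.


Calculate xbar = 10.4286, ybar = 8.8571.
S_xx = 105.7143, S_xy = 77.4286.
Using b1 = S_xy / S_xx = 77.4286 / 105.7143, we get b1 = 0.7324.

0.7324


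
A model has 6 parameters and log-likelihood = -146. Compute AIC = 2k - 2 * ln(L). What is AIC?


Compute:
2k = 2*6 = 12.
-2*loglik = -2*(-146) = 292.
AIC = 12 + 292 = 304.

304


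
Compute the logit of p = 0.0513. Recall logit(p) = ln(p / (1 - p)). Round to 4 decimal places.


The odds are p/(1-p) = 0.0513 / 0.9487 = 0.0541.
logit(p) = ln(0.0541) = -2.9174.

-2.9174


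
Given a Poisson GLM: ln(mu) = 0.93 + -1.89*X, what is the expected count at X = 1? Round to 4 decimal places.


Linear predictor: eta = 0.93 + (-1.89)(1) = -0.9600.
Expected count: mu = exp(-0.9600) = 0.3829.

0.3829


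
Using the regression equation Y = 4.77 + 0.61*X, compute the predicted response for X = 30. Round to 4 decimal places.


Substitute X = 30 into the equation:
Y = 4.77 + 0.61 * 30 = 4.77 + 18.3000 = 23.0700.

23.0700


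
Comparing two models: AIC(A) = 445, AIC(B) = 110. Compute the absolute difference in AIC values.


Absolute difference = |445 - 110| = 335.
The model with lower AIC (B) is preferred.

335


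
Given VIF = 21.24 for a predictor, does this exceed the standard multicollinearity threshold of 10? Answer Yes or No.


Compare VIF = 21.24 to the threshold of 10.
21.24 >= 10, so the answer is Yes.

Yes


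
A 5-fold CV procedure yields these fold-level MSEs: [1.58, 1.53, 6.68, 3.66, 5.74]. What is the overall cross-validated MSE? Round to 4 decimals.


Sum of fold MSEs = 19.1900.
Average = 19.1900 / 5 = 3.8380.

3.8380


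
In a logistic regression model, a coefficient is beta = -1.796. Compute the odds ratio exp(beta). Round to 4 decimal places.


The odds ratio is computed as:
OR = e^(-1.796) = 0.1660.

0.1660


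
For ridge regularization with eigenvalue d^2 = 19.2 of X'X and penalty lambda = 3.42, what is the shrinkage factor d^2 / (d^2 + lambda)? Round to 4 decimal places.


Denominator = d^2 + lambda = 19.2 + 3.42 = 22.6200.
Shrinkage = 19.2 / 22.6200 = 0.8488.

0.8488


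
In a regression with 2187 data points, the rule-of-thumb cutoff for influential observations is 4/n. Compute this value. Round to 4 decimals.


Cook's distance cutoff = 4/n = 4/2187.
= 0.0018.

0.0018


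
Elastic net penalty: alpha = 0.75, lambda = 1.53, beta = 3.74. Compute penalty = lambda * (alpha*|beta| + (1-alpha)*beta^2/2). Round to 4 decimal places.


alpha * |beta| = 0.75 * 3.74 = 2.8050.
(1-alpha) * beta^2/2 = 0.25 * 13.9876/2 = 1.7485.
Total = 1.53 * (2.8050 + 1.7485) = 6.9668.

6.9668


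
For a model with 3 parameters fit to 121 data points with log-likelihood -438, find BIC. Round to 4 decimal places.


k * ln(n) = 3 * ln(121) = 3 * 4.795791 = 14.387373.
-2 * loglik = -2 * (-438) = 876.
BIC = 14.387373 + 876 = 890.387373, which rounds to 890.3874.

890.3874


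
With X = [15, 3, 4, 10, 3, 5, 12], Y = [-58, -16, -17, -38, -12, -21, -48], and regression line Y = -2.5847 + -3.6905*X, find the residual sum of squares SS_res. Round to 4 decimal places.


Compute predicted values, then residuals = yi - yhat_i.
Residuals: [-0.0578, -2.3438, 0.3467, 1.4897, 1.6562, 0.0372, -1.1293].
SSres = sum(residual^2) = 11.8558.

11.8558


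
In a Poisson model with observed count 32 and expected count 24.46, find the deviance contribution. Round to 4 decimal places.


First: ln(32/24.46) = 0.268697.
Then: 32 * 0.268697 = 8.598304.
y - mu = 32 - 24.46 = 7.54.
D = 2(8.598304 - 7.54) = 2.116608, which rounds to 2.1166.

2.1166


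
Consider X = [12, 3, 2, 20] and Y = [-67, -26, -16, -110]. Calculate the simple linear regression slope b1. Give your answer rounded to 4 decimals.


The sample means are xbar = 9.2500 and ybar = -54.7500.
Compute S_xx = 214.7500 and S_xy = -1088.2500.
Slope b1 = S_xy / S_xx = -1088.2500 / 214.7500 = -5.0675.

-5.0675


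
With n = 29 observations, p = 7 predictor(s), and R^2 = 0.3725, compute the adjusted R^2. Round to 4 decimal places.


Adjusted R^2 = 1 - (1 - R^2) * (n-1)/(n-p-1).
(1 - R^2) = 0.6275.
(n-1)/(n-p-1) = 28/21.
(1 - R^2) * (n-1) = 0.6275 * 28 = 17.5700.
Divide by (n-p-1): 17.5700 / 21 = 0.8367.
Adj R^2 = 1 - 0.8367 = 0.1633.

0.1633


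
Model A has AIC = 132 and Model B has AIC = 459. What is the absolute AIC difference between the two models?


|AIC_A - AIC_B| = |132 - 459| = 327.
Model A is preferred (lower AIC).

327


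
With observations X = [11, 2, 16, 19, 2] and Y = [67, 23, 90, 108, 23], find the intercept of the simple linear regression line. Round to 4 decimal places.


First find the slope: b1 = 4.9228.
Means: xbar = 10.0000, ybar = 62.2000.
b0 = ybar - b1 * xbar = 62.2000 - 4.9228 * 10.0000 = 12.9724.

12.9724


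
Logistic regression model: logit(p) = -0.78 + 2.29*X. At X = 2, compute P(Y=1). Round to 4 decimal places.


z = -0.78 + 2.29 * 2 = 3.8000.
Sigmoid: P = 1 / (1 + exp(-3.8000)) = 0.9781.

0.9781


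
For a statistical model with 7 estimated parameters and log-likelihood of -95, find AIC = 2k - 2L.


AIC = 2*7 - 2*(-95).
= 14 + 190 = 204.

204


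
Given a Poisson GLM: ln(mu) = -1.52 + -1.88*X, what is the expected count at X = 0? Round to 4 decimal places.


eta = -1.52 + -1.88 * 0 = -1.5200.
mu = exp(-1.5200) = 0.2187.

0.2187


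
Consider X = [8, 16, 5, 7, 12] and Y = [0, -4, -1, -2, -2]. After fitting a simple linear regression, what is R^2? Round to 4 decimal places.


The fitted line is Y = 0.7617 + -0.2668*X.
SSres = 3.3031, SStot = 8.8000.
R^2 = 1 - SSres/SStot = 0.6246.

0.6246


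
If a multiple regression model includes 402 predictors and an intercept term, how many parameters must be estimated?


Total coefficients = number of predictors + 1 (for the intercept).
= 402 + 1 = 403.

403


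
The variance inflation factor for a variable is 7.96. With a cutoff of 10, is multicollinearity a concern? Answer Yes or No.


Compare VIF = 7.96 to the threshold of 10.
7.96 < 10, so the answer is No.

No


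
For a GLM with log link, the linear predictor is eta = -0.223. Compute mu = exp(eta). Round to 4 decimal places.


mu = exp(eta) = exp(-0.223).
= 0.8001.

0.8001


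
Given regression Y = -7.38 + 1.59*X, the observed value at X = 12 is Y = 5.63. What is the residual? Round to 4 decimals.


Compute yhat = -7.38 + (1.59)(12) = 11.7000.
Residual = actual - predicted = 5.63 - 11.7000 = -6.0700.

-6.0700


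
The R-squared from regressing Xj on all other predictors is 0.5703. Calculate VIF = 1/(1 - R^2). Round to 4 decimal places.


Using VIF = 1/(1 - R^2_j):
1 - 0.5703 = 0.4297.
VIF = 2.3272.

2.3272


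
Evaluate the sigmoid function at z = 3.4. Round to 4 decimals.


First, exp(-3.4000) = 0.0334.
Then sigma(z) = 1/(1 + 0.0334) = 0.9677.

0.9677


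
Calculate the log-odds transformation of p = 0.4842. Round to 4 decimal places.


1 - p = 0.5158.
p/(1-p) = 0.9387.
logit = ln(0.9387) = -0.0632.

-0.0632


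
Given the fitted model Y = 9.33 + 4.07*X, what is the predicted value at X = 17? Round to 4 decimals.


Plug X = 17 into Y = 9.33 + 4.07*X:
Y = 9.33 + 69.1900 = 78.5200.

78.5200


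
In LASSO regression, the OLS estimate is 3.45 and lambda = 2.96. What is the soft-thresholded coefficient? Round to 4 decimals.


|beta_OLS| = 3.45.
lambda = 2.96.
Since |beta| > lambda, coefficient = sign(beta)*(|beta| - lambda) = 0.4900.
Result = 0.4900.

0.4900


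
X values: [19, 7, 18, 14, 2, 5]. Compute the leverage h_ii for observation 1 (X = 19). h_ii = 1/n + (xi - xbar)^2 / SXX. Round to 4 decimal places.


Compute xbar = 10.8333 with n = 6 observations.
SXX = 254.8333.
Leverage = 1/6 + (19 - 10.8333)^2/254.8333 = 0.4284.

0.4284


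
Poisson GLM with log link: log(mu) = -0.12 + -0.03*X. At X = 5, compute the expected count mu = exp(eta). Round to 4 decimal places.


Linear predictor: eta = -0.12 + (-0.03)(5) = -0.2700.
Expected count: mu = exp(-0.2700) = 0.7634.

0.7634


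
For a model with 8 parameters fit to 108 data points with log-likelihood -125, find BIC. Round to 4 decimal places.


Compute k*ln(n) = 8*ln(108) = 8*4.682131 = 37.457048.
Then -2*loglik = 250.
BIC = 37.457048 + 250 = 287.457048, which rounds to 287.4570.

287.4570


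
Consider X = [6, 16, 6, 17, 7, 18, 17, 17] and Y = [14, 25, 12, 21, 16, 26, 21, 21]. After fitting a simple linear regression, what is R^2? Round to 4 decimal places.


After computing the OLS fit (b0=8.7269, b1=0.8287):
SSres = 29.6620, SStot = 178.0000.
R^2 = 1 - 29.6620/178.0000 = 0.8334.

0.8334


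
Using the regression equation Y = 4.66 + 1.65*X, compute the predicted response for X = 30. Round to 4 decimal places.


Predicted value:
Y = 4.66 + (1.65)(30) = 4.66 + 49.5000 = 54.1600.

54.1600


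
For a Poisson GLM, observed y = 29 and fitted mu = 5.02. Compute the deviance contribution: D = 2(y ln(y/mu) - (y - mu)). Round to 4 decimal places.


y/mu = 29/5.02 = 5.776892 (approx.), and ln(29/5.02) = 1.753866.
y * ln(y/mu) = 29 * 1.753866 = 50.862114.
y - mu = 23.98.
D = 2 * (50.862114 - 23.98) = 53.764228, which rounds to 53.7642.

53.7642


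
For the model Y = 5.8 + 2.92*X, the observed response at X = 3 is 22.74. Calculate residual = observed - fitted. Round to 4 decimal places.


Compute yhat = 5.8 + (2.92)(3) = 14.5600.
Residual = actual - predicted = 22.74 - 14.5600 = 8.1800.

8.1800


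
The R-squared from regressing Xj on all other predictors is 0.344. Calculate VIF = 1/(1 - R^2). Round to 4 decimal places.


Denominator: 1 - 0.344 = 0.656.
VIF = 1 / 0.656 = 1.5244.

1.5244


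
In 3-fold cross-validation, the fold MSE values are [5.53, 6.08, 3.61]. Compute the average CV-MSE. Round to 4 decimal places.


Sum of fold MSEs = 15.2200.
Average = 15.2200 / 3 = 5.0733.

5.0733


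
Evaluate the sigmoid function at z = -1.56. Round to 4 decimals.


exp(1.5600) = 4.7588.
1 + exp(-z) = 5.7588.
sigmoid = 1/5.7588 = 0.1736.

0.1736


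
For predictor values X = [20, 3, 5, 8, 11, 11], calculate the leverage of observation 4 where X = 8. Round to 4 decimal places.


Compute xbar = 9.6667 with n = 6 observations.
SXX = 179.3333.
Leverage = 1/6 + (8 - 9.6667)^2/179.3333 = 0.1822.

0.1822


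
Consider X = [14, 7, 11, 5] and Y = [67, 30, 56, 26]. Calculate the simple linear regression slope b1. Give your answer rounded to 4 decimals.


Calculate xbar = 9.2500, ybar = 44.7500.
S_xx = 48.7500, S_xy = 238.2500.
Using b1 = S_xy / S_xx = 238.2500 / 48.7500, we get b1 = 4.8872.

4.8872


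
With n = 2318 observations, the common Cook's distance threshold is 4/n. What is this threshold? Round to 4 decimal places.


Using the rule of thumb:
Threshold = 4 / 2318 = 0.0017.

0.0017


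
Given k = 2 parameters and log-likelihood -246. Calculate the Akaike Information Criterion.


AIC = 2*2 - 2*(-246).
= 4 + 492 = 496.

496


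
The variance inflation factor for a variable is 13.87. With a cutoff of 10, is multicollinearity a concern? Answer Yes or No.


The threshold is 10.
VIF = 13.87 is >= 10.
Multicollinearity indication: Yes.

Yes


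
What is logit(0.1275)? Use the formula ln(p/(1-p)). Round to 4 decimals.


The odds are p/(1-p) = 0.1275 / 0.8725 = 0.1461.
logit(p) = ln(0.1461) = -1.9232.

-1.9232


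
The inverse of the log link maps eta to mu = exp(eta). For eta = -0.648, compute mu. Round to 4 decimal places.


The inverse log link gives:
mu = exp(-0.648) = 0.5231.

0.5231


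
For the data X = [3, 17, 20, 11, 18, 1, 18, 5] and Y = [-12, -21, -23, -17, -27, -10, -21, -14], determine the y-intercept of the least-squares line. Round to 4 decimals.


Compute b1 = -0.7244 from the OLS formula.
With xbar = 11.6250 and ybar = -18.1250, the intercept is:
b0 = -18.1250 - -0.7244 * 11.6250 = -9.7035.

-9.7035


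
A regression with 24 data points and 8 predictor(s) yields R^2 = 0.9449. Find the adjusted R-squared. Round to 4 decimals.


Adjusted R^2 = 1 - (1 - R^2) * (n-1)/(n-p-1).
(1 - R^2) = 0.0551.
(n-1)/(n-p-1) = 23/15.
(1 - R^2) * (n-1) = 0.0551 * 23 = 1.2673.
Divide by (n-p-1): 1.2673 / 15 = 0.0845.
Adj R^2 = 1 - 0.0845 = 0.9155.

0.9155


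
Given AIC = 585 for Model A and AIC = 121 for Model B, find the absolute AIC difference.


|AIC_A - AIC_B| = |585 - 121| = 464.
Model B is preferred (lower AIC).

464


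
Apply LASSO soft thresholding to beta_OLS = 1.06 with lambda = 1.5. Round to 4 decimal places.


Absolute value: |1.06| = 1.06.
Compare to lambda = 1.5.
Since |beta| <= lambda, the coefficient is set to 0.

0.0000


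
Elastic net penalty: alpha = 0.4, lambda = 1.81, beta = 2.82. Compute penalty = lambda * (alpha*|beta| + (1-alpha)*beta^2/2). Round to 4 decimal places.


Compute:
L1 = 0.4 * 2.82 = 1.1280.
L2 = 0.6 * 2.82^2 / 2 = 2.3857.
Penalty = 1.81 * (1.1280 + 2.3857) = 6.3598.

6.3598


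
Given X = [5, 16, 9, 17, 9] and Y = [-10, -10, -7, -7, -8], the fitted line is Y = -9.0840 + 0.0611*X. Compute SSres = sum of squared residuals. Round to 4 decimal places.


Compute predicted values, then residuals = yi - yhat_i.
Residuals: [-1.2215, -1.8936, 1.5341, 1.0453, 0.5341].
SSres = sum(residual^2) = 8.8092.

8.8092


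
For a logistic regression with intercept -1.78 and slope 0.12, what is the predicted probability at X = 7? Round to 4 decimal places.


Compute z = -1.78 + (0.12)(7) = -0.9400.
exp(-z) = 2.5600.
P = 1/(1 + 2.5600) = 0.2809.

0.2809


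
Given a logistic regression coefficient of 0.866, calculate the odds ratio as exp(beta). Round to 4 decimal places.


The odds ratio is computed as:
OR = e^(0.866) = 2.3774.

2.3774


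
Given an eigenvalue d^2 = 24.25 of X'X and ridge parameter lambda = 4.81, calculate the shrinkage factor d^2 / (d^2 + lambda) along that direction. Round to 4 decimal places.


d^2 + lambda = 24.25 + 4.81 = 29.0600.
Shrinkage factor = 24.25/29.0600 = 0.8345.

0.8345


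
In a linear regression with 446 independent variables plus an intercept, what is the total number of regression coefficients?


Each predictor gets one coefficient, plus one intercept.
Total parameters = 446 + 1 = 447.

447


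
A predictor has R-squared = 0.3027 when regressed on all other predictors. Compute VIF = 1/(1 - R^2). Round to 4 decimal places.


Denominator: 1 - 0.3027 = 0.6973.
VIF = 1 / 0.6973 = 1.4341.

1.4341


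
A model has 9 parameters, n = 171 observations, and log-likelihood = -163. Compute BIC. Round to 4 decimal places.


Compute k*ln(n) = 9*ln(171) = 9*5.141664 = 46.274976.
Then -2*loglik = 326.
BIC = 46.274976 + 326 = 372.274976, which rounds to 372.2750.

372.2750


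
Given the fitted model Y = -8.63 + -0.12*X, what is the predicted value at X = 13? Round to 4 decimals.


Substitute X = 13 into the equation:
Y = -8.63 + -0.12 * 13 = -8.63 + -1.5600 = -10.1900.

-10.1900


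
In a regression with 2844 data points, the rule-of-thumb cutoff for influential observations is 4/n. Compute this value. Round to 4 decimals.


Cook's distance cutoff = 4/n = 4/2844.
= 0.0014.

0.0014


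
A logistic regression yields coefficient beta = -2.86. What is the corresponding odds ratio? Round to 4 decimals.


Odds ratio = exp(beta) = exp(-2.86).
= 0.0573.

0.0573


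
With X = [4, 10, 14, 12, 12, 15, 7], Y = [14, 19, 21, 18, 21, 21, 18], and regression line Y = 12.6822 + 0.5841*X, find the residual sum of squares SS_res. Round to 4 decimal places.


Compute predicted values, then residuals = yi - yhat_i.
Residuals: [-1.0186, 0.4768, 0.1404, -1.6914, 1.3086, -0.4437, 1.2291].
SSres = sum(residual^2) = 7.5654.

7.5654


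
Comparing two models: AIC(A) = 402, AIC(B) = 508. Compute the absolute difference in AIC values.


|AIC_A - AIC_B| = |402 - 508| = 106.
Model A is preferred (lower AIC).

106


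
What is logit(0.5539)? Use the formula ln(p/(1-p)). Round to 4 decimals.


Compute the odds: 0.5539/0.4461 = 1.2416.
Take the natural log: ln(1.2416) = 0.2164.

0.2164


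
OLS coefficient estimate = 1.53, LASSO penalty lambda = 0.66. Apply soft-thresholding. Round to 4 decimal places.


Check: |1.53| = 1.53 vs lambda = 0.66.
Since |beta| > lambda, coefficient = sign(beta)*(|beta| - lambda) = 0.8700.
Soft-thresholded coefficient = 0.8700.

0.8700


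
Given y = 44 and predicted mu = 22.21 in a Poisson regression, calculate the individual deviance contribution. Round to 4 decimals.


Compute y*ln(y/mu) = 44*ln(44/22.21) = 44*0.683647 = 30.080468.
y - mu = 21.79.
D = 2*(30.080468 - (21.79)) = 16.580936, which rounds to 16.5809.

16.5809


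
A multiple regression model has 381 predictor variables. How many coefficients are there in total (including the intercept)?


Each predictor gets one coefficient, plus one intercept.
Total parameters = 381 + 1 = 382.

382


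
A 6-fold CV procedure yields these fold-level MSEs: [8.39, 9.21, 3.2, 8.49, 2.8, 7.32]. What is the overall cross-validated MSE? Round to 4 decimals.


Total MSE across folds = 39.4100.
CV-MSE = 39.4100/6 = 6.5683.

6.5683


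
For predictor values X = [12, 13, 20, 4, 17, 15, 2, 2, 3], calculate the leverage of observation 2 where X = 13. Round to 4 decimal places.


Mean of X: xbar = 9.7778.
SXX = 399.5556.
For X = 13: h = 1/9 + (13 - 9.7778)^2/399.5556 = 0.1371.

0.1371


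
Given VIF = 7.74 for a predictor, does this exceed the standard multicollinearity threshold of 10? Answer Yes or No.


Compare VIF = 7.74 to the threshold of 10.
7.74 < 10, so the answer is No.

No


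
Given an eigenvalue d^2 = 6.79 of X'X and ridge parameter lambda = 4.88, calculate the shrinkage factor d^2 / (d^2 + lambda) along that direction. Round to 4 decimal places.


Denominator = d^2 + lambda = 6.79 + 4.88 = 11.6700.
Shrinkage = 6.79 / 11.6700 = 0.5818.

0.5818


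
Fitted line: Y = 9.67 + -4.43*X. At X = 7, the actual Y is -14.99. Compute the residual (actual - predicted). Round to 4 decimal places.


Fitted value at X = 7 is yhat = 9.67 + -4.43*7 = -21.3400.
Residual = -14.99 - -21.3400 = 6.3500.

6.3500


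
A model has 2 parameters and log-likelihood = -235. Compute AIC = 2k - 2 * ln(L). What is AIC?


Compute:
2k = 2*2 = 4.
-2*loglik = -2*(-235) = 470.
AIC = 4 + 470 = 474.

474


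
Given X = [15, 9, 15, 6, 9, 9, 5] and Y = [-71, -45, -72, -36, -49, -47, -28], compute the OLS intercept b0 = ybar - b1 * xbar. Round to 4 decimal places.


Compute b1 = -4.1682 from the OLS formula.
With xbar = 9.7143 and ybar = -49.7143, the intercept is:
b0 = -49.7143 - -4.1682 * 9.7143 = -9.2232.

-9.2232


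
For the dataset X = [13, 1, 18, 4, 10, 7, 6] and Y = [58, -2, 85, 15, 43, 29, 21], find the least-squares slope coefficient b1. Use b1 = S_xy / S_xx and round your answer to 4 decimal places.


The sample means are xbar = 8.4286 and ybar = 35.5714.
Compute S_xx = 197.7143 and S_xy = 1002.2857.
Slope b1 = S_xy / S_xx = 1002.2857 / 197.7143 = 5.0694.

5.0694


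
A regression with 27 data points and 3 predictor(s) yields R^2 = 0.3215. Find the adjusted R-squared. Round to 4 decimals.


Plug in: Adj R^2 = 1 - (1 - 0.3215) * 26/23.
= 1 - 0.6785 * 26/23
= 1 - 17.6410 / 23
= 1 - 0.7670 = 0.2330.

0.2330


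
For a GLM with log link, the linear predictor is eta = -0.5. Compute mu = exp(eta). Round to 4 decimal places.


mu = exp(eta) = exp(-0.5).
= 0.6065.

0.6065


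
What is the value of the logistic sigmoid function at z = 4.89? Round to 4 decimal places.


exp(-4.8900) = 0.0075.
1 + exp(-z) = 1.0075.
sigmoid = 1/1.0075 = 0.9925.

0.9925


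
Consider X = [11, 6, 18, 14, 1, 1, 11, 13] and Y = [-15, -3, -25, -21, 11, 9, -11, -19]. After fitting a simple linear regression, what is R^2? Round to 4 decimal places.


The fitted line is Y = 11.2454 + -2.1862*X.
SSres = 28.7842, SStot = 1299.5000.
R^2 = 1 - SSres/SStot = 0.9778.

0.9778


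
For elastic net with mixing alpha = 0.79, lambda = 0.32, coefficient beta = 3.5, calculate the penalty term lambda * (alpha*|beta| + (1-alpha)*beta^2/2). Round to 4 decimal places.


alpha * |beta| = 0.79 * 3.5 = 2.7650.
(1-alpha) * beta^2/2 = 0.21 * 12.2500/2 = 1.2863.
Total = 0.32 * (2.7650 + 1.2863) = 1.2964.

1.2964


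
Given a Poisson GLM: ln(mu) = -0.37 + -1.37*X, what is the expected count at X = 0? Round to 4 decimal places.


Compute eta = -0.37 + -1.37 * 0 = -0.3700.
Apply inverse link: mu = e^-0.3700 = 0.6907.

0.6907


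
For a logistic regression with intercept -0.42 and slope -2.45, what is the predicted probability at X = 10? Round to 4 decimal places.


Linear predictor: z = -0.42 + -2.45 * 10 = -24.9200.
P = 1/(1 + exp(24.9200)) = 1/(1 + 66468899598.2653) = 0.0000.

0.0000


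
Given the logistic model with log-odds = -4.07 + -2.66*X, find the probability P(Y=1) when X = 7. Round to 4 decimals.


Compute z = -4.07 + (-2.66)(7) = -22.6900.
exp(-z) = 7147296426.6552.
P = 1/(1 + 7147296426.6552) = 0.0000.

0.0000


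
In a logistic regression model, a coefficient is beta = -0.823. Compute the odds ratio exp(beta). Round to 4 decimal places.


The odds ratio is computed as:
OR = e^(-0.823) = 0.4391.

0.4391


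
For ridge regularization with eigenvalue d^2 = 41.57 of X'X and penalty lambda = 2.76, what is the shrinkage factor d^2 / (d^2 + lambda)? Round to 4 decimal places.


Compute the denominator: 41.57 + 2.76 = 44.3300.
Shrinkage factor = 41.57 / 44.3300 = 0.9377.

0.9377


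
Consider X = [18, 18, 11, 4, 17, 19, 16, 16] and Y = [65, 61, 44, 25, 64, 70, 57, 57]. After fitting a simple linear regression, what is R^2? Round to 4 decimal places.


Fit the OLS line: b0 = 12.9576, b1 = 2.8516.
SSres = 31.6042.
SStot = 1469.8750.
R^2 = 1 - 31.6042/1469.8750 = 0.9785.

0.9785


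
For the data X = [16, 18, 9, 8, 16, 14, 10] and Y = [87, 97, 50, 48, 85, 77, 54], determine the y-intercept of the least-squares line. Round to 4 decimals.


The slope is b1 = 5.0638.
Sample means are xbar = 13.0000 and ybar = 71.1429.
Intercept: b0 = 71.1429 - (5.0638)(13.0000) = 5.3131.

5.3131


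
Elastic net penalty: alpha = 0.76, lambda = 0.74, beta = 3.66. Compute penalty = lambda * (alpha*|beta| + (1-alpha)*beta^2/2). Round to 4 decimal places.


L1 component = 0.76 * |3.66| = 2.7816.
L2 component = 0.24 * 3.66^2 / 2 = 1.6075.
Penalty = 0.74 * (2.7816 + 1.6075) = 0.74 * 4.3891 = 3.2479.

3.2479


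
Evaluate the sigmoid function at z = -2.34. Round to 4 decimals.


exp(2.3400) = 10.3812.
1 + exp(-z) = 11.3812.
sigmoid = 1/11.3812 = 0.0879.

0.0879


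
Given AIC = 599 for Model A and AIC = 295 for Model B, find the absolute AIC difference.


Absolute difference = |599 - 295| = 304.
The model with lower AIC (B) is preferred.

304


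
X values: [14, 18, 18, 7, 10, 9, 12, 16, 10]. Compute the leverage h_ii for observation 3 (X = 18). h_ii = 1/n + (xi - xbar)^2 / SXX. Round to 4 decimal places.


Compute xbar = 12.6667 with n = 9 observations.
SXX = 130.0000.
Leverage = 1/9 + (18 - 12.6667)^2/130.0000 = 0.3299.

0.3299


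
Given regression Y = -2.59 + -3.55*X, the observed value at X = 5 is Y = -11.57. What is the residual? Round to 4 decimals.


Predicted = -2.59 + -3.55 * 5 = -20.3400.
Residual = -11.57 - -20.3400 = 8.7700.

8.7700


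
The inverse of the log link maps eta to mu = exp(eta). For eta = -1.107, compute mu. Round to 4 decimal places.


The inverse log link gives:
mu = exp(-1.107) = 0.3305.

0.3305


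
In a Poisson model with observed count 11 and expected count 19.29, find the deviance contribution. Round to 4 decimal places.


First: ln(11/19.29) = -0.561692.
Then: 11 * -0.561692 = -6.178612.
y - mu = 11 - 19.29 = -8.29.
D = 2(-6.178612 - -8.29) = 4.222776, which rounds to 4.2228.

4.2228


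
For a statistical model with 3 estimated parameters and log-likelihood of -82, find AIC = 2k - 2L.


AIC = 2k - 2*loglik = 2(3) - 2(-82).
= 6 + 164 = 170.

170


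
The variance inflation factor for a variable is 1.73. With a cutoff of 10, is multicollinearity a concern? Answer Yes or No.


The threshold is 10.
VIF = 1.73 is < 10.
Multicollinearity indication: No.

No


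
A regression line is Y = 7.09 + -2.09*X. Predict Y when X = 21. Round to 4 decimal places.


Predicted value:
Y = 7.09 + (-2.09)(21) = 7.09 + -43.8900 = -36.8000.

-36.8000


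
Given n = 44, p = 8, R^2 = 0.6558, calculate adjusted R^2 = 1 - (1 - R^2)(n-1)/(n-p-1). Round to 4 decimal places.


Adjusted R^2 = 1 - (1 - R^2) * (n-1)/(n-p-1).
(1 - R^2) = 0.3442.
(n-1)/(n-p-1) = 43/35.
(1 - R^2) * (n-1) = 0.3442 * 43 = 14.8006.
Divide by (n-p-1): 14.8006 / 35 = 0.4229.
Adj R^2 = 1 - 0.4229 = 0.5771.

0.5771


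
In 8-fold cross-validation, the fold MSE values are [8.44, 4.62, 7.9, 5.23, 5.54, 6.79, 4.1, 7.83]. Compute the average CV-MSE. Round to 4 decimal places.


Sum of fold MSEs = 50.4500.
Average = 50.4500 / 8 = 6.3063.

6.3063


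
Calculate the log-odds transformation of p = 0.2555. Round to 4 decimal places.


The odds are p/(1-p) = 0.2555 / 0.7445 = 0.3432.
logit(p) = ln(0.3432) = -1.0695.

-1.0695


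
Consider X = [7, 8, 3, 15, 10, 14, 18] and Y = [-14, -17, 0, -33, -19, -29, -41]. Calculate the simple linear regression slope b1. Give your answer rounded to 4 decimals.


Calculate xbar = 10.7143, ybar = -21.8571.
S_xx = 163.4286, S_xy = -423.7143.
Using b1 = S_xy / S_xx = -423.7143 / 163.4286, we get b1 = -2.5927.

-2.5927


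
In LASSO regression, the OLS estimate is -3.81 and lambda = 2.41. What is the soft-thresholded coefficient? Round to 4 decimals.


Absolute value: |-3.81| = 3.81.
Compare to lambda = 2.41.
Since |beta| > lambda, coefficient = sign(beta)*(|beta| - lambda) = -1.4000.

-1.4000


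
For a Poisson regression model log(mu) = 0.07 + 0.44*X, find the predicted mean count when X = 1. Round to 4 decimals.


eta = 0.07 + 0.44 * 1 = 0.5100.
mu = exp(0.5100) = 1.6653.

1.6653


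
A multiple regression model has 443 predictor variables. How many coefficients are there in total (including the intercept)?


Each predictor gets one coefficient, plus one intercept.
Total parameters = 443 + 1 = 444.

444


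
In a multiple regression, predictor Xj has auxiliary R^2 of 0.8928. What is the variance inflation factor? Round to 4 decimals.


VIF = 1 / (1 - 0.8928).
= 1 / 0.1072 = 9.3284.

9.3284


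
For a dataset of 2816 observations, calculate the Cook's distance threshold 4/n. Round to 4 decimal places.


Using the rule of thumb:
Threshold = 4 / 2816 = 0.0014.

0.0014


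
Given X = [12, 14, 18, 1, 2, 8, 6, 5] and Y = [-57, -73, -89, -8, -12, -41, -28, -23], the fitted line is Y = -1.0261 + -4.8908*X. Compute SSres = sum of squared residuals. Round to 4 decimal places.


Compute predicted values, then residuals = yi - yhat_i.
Residuals: [2.7157, -3.5027, 0.0605, -2.0831, -1.1923, -0.8475, 2.3709, 2.4801].
SSres = sum(residual^2) = 37.8988.

37.8988
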